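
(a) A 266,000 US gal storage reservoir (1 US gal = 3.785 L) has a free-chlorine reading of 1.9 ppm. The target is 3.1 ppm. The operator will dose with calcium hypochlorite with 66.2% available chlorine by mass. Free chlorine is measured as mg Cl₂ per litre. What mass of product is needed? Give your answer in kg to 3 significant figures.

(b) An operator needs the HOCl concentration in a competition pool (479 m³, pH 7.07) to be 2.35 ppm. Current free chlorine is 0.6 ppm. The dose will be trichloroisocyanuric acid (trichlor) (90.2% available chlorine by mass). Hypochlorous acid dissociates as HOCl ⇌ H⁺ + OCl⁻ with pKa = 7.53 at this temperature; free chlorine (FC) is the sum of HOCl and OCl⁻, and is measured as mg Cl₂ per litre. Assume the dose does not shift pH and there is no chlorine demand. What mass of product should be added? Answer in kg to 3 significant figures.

(a) 1.83 kg; (b) 1.36 kg

(a) Volume: 266,000 US gal × 3.785 L/gal = 1,006,810 L.
(a) Chlorine deficit: 3.1 − 1.9 = 1.2 ppm = 1.2 mg/L as Cl₂.
(a) Cl₂ equivalent needed: 1.2 mg/L × 1,006,810 L = 1,208,000 mg = 1208 g.
(a) Product at 66.2% available chlorine: 1208 / 0.662 = 1825 g.

(b) Volume: 479 m³ = 479,000 L.
(b) [OCl⁻]/[HOCl] = 10^(pH − pKa) = 10^(7.07 − 7.53) = 0.3467; fraction as HOCl = 1/(1 + 0.3467) = 0.7425.
(b) Free chlorine required for 2.35 ppm HOCl: 2.35 / 0.7425 = 3.165 ppm.
(b) FC to add: 3.165 − 0.6 = 2.565 mg/L as Cl₂.
(b) Cl₂ equivalent: 2.565 mg/L × 479,000 L = 1229 g.
(b) Product at 90.2% available Cl: 1229 / 0.902 = 1362 g.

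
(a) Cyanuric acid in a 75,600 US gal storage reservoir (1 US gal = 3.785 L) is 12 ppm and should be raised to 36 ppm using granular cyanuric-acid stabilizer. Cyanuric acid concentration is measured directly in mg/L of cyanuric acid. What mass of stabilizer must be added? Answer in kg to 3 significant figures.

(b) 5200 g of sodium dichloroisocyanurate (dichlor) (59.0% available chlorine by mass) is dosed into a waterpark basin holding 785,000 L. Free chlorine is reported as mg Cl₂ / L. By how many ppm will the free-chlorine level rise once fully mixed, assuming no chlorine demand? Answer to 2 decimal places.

(a) 6.87 kg; (b) 3.91 ppm

(a) Volume: 75,600 US gal × 3.785 L/gal = 286,146 L.
(a) CYA to add: (36 − 12) = 24 mg/L × 286,146 L = 6868 g cyanuric acid.

(b) Available chlorine delivered: 5200 g × 0.59 = 3068 g as Cl₂.
(b) Concentration rise: 3068 g / 785,000 L = 3.908 mg/L = 3.91 ppm.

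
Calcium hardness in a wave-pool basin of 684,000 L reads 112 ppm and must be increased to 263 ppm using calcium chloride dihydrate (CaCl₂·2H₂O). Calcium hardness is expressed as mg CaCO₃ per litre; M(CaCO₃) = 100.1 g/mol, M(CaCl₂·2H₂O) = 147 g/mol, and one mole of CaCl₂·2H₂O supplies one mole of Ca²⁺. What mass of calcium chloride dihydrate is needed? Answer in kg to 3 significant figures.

152 kg

Hardness to add: (263 − 112) = 151 mg/L as CaCO₃ × 684,000 L = 103,300 g as CaCO₃.
Moles of Ca²⁺ (1 mol Ca²⁺ ≡ 1 mol CaCO₃): 103,300 / 100.1 g/mol = 1032 mol.
Mass of CaCl₂·2H₂O: 1032 × 147 = 151,700 g.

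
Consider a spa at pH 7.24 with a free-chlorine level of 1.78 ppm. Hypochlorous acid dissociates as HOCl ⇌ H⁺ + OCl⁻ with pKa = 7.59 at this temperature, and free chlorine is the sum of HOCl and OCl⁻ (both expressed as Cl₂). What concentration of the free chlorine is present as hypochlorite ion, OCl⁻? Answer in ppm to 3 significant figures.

0.550 ppm

[OCl⁻]/[HOCl] = 10^(pH − pKa) = 10^(7.24 − 7.59) = 10^-0.35 = 0.4467.
Fraction as HOCl = 1 / (1 + 0.4467) = 0.6912.
OCl⁻ = (1 − 0.6912) × 1.78 ppm = 0.5496 ppm.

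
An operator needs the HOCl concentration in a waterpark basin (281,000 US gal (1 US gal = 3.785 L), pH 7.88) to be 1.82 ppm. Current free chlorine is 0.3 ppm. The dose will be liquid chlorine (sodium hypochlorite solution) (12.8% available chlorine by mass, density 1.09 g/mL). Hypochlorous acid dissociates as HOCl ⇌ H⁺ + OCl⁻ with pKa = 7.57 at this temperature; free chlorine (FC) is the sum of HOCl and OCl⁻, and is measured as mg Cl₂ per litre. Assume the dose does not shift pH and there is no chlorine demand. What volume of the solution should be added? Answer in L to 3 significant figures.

39.9 L

Volume: 281,000 US gal × 3.785 L/gal = 1,063,585 L.
[OCl⁻]/[HOCl] = 10^(pH − pKa) = 10^(7.88 − 7.57) = 2.042; fraction as HOCl = 1/(1 + 2.042) = 0.3288.
Free chlorine required for 1.82 ppm HOCl: 1.82 / 0.3288 = 5.536 ppm.
FC to add: 5.536 − 0.3 = 5.236 mg/L as Cl₂.
Cl₂ equivalent: 5.236 mg/L × 1,063,585 L = 5569 g.
Product at 12.8% available Cl: 5569 / 0.128 = 43,510 g.
Volume: 43,510 g ÷ 1.09 g/mL = 39,910 mL.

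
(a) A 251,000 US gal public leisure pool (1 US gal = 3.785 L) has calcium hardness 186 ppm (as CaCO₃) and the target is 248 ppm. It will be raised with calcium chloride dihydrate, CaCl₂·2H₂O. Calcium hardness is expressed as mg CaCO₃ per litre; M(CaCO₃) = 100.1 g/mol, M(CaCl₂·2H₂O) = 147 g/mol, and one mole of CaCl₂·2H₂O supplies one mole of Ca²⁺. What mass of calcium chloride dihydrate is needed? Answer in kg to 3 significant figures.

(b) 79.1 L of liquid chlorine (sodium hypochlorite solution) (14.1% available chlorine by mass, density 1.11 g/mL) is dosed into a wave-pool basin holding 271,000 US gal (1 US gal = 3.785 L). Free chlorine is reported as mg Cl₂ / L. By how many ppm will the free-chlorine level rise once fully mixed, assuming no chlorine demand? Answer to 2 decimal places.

(a) Volume: 251,000 US gal × 3.785 L/gal = 950,035 L.
(a) Hardness to add: (248 − 186) = 62 mg/L as CaCO₃ × 950,035 L = 58,900 g as CaCO₃.
(a) Moles of Ca²⁺ (1 mol Ca²⁺ ≡ 1 mol CaCO₃): 58,900 / 100.1 g/mol = 588.4 mol.
(a) Mass of CaCl₂·2H₂O: 588.4 × 147 = 86,500 g.

(b) Volume: 271,000 US gal × 3.785 L/gal = 1,025,735 L.
(b) Mass of solution: 79.1 L × 1000 mL/L × 1.11 g/mL = 87,800 g.
(b) Available chlorine delivered: 87,800 g × 0.141 = 12,380 g as Cl₂.
(b) Concentration rise: 12,380 g / 1,025,735 L = 12.07 mg/L = 12.07 ppm.

(a) 86.5 kg; (b) 12.07 ppm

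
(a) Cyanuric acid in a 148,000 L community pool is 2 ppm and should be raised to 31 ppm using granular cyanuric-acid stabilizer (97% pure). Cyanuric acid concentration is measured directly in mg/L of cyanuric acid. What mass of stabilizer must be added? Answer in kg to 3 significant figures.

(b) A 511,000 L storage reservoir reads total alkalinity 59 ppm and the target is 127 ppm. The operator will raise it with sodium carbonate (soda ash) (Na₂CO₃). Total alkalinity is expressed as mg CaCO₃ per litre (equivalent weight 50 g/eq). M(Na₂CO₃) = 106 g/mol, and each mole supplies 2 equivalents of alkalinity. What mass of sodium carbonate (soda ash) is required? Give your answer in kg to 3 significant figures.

(a) CYA to add: (31 − 2) = 29 mg/L × 148,000 L = 4292 g cyanuric acid.
(a) At 97% purity: 4292 / 0.97 = 4425 g product.

(b) Alkalinity to add: (127 − 59) = 68 mg/L as CaCO₃ × 511,000 L = 34,750 g as CaCO₃.
(b) Equivalents: 34,750 g ÷ 50 g/eq = 695 eq.
(b) Each mole of Na₂CO₃ supplies 2 eq, so 695 / 2 = 347.5 mol.
(b) Mass: 347.5 mol × 106 g/mol = 36,830 g.

(a) 4.42 kg; (b) 36.8 kg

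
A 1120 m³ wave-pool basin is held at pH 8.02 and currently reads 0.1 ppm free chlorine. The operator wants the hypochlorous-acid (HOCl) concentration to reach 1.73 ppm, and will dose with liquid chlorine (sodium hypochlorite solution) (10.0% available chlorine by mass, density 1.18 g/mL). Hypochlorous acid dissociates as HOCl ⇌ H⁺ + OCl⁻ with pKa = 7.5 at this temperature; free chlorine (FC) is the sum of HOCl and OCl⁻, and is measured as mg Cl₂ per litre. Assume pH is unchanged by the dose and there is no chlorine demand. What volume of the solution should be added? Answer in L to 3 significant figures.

Volume: 1120 m³ = 1,120,000 L.
[OCl⁻]/[HOCl] = 10^(pH − pKa) = 10^(8.02 − 7.5) = 3.311; fraction as HOCl = 1/(1 + 3.311) = 0.2319.
Free chlorine required for 1.73 ppm HOCl: 1.73 / 0.2319 = 7.459 ppm.
FC to add: 7.459 − 0.1 = 7.359 mg/L as Cl₂.
Cl₂ equivalent: 7.359 mg/L × 1,120,000 L = 8242 g.
Product at 10.0% available Cl: 8242 / 0.1 = 82,420 g.
Volume: 82,420 g ÷ 1.18 g/mL = 69,840 mL.

69.8 L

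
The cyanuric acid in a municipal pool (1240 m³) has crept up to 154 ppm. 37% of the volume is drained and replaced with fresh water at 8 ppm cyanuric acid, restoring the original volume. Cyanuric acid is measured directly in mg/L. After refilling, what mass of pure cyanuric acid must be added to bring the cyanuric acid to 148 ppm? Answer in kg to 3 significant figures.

59.5 kg

Volume: 1240 m³ = 1,240,000 L.
After draining 37% and refilling: 154 × 0.63 + 8 × 0.37 = 99.98 ppm.
Deficit to target: 148 − 99.98 = 48.02 mg/L.
Mass: 48.02 mg/L × 1,240,000 L = 59,540 g cyanuric acid.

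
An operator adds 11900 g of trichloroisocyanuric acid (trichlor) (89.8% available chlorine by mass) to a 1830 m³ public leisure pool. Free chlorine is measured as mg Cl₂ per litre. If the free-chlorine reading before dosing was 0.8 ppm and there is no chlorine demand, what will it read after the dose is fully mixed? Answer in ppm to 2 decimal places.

Volume: 1830 m³ = 1,830,000 L.
Available chlorine delivered: 11,900 g × 0.898 = 10,690 g as Cl₂.
Concentration rise: 10,690 g / 1,830,000 L = 5.839 mg/L = 5.84 ppm.
Final FC: 0.8 + 5.84 = 6.64 ppm.

6.64 ppm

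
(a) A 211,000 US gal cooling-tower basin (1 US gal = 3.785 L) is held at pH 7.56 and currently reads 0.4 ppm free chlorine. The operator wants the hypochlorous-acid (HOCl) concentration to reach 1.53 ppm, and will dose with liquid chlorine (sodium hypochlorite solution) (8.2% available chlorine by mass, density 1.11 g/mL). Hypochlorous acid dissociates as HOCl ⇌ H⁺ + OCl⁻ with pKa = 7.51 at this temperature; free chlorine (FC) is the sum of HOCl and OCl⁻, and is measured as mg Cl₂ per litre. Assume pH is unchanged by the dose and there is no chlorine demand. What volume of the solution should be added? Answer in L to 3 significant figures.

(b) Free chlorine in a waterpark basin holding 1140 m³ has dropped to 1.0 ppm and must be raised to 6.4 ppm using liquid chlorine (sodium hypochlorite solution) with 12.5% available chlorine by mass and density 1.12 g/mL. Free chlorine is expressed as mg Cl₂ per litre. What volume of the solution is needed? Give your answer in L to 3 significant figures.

(a) 25.0 L; (b) 44.0 L

(a) Volume: 211,000 US gal × 3.785 L/gal = 798,635 L.
(a) [OCl⁻]/[HOCl] = 10^(pH − pKa) = 10^(7.56 − 7.51) = 1.122; fraction as HOCl = 1/(1 + 1.122) = 0.4712.
(a) Free chlorine required for 1.53 ppm HOCl: 1.53 / 0.4712 = 3.247 ppm.
(a) FC to add: 3.247 − 0.4 = 2.847 mg/L as Cl₂.
(a) Cl₂ equivalent: 2.847 mg/L × 798,635 L = 2273 g.
(a) Product at 8.2% available Cl: 2273 / 0.082 = 27,730 g.
(a) Volume: 27,730 g ÷ 1.11 g/mL = 24,980 mL.

(b) Volume: 1140 m³ = 1,140,000 L.
(b) Chlorine deficit: 6.4 − 1.0 = 5.4 ppm = 5.4 mg/L as Cl₂.
(b) Cl₂ equivalent needed: 5.4 mg/L × 1,140,000 L = 6,156,000 mg = 6156 g.
(b) Product at 12.5% available chlorine: 6156 / 0.125 = 49,250 g.
(b) Volume at density 1.12 g/mL: 49,250 g ÷ 1.12 g/mL = 43,970 mL.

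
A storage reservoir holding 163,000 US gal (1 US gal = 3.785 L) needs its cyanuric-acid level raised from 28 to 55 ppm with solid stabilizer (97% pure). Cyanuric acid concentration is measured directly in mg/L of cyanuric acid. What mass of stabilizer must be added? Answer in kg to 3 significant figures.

Volume: 163,000 US gal × 3.785 L/gal = 616,955 L.
CYA to add: (55 − 28) = 27 mg/L × 616,955 L = 16,660 g cyanuric acid.
At 97% purity: 16,660 / 0.97 = 17,170 g product.

17.2 kg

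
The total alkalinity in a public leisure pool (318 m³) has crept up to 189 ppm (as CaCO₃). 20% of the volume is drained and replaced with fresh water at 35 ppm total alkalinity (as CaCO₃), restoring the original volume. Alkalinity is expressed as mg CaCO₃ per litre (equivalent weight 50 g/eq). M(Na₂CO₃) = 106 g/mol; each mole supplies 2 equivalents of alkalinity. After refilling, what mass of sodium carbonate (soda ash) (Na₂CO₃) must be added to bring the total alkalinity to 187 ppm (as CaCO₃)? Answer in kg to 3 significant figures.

Volume: 318 m³ = 318,000 L.
After draining 20% and refilling: 189 × 0.80 + 35 × 0.20 = 158.2 ppm.
Deficit to target: 187 − 158.2 = 28.8 mg/L.
As CaCO₃: 28.8 mg/L × 318,000 L = 9158 g; ÷ 50 g/eq ÷ 2 = 91.58 mol Na₂CO₃.
Mass: 91.58 × 106 = 9708 g.

9.71 kg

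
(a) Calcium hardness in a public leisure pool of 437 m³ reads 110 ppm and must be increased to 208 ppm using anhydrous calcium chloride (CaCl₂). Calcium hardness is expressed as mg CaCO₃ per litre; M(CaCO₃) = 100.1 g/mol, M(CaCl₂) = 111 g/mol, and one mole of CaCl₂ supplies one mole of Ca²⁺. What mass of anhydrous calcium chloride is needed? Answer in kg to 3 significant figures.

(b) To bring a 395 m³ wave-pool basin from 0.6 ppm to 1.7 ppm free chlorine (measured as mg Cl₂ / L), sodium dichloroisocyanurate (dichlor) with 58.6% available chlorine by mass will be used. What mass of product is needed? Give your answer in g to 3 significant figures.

(a) 47.5 kg; (b) 741 g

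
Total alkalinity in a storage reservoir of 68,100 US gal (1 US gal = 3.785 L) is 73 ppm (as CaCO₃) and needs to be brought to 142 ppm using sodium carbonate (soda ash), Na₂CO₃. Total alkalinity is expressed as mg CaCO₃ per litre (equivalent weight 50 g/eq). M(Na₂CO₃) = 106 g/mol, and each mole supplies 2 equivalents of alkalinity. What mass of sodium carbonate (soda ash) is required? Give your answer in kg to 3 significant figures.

18.9 kg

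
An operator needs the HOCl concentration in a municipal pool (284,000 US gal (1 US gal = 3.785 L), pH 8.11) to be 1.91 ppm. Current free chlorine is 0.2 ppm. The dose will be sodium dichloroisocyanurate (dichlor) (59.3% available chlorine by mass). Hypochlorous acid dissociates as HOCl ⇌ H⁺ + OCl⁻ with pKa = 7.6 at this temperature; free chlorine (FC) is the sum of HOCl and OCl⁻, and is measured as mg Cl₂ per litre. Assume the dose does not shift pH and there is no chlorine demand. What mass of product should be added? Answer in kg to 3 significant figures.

14.3 kg

Volume: 284,000 US gal × 3.785 L/gal = 1,074,940 L.
[OCl⁻]/[HOCl] = 10^(pH − pKa) = 10^(8.11 − 7.6) = 3.236; fraction as HOCl = 1/(1 + 3.236) = 0.2361.
Free chlorine required for 1.91 ppm HOCl: 1.91 / 0.2361 = 8.091 ppm.
FC to add: 8.091 − 0.2 = 7.891 mg/L as Cl₂.
Cl₂ equivalent: 7.891 mg/L × 1,074,940 L = 8482 g.
Product at 59.3% available Cl: 8482 / 0.593 = 14,300 g.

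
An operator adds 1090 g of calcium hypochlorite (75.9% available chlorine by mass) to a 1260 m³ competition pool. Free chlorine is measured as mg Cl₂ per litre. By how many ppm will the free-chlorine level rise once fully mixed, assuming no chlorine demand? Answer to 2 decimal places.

0.66 ppm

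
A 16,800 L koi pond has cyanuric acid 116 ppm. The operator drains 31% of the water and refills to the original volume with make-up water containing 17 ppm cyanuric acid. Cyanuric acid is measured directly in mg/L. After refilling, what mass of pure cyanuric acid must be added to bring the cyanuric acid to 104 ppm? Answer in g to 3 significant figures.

314 g

After draining 31% and refilling: 116 × 0.69 + 17 × 0.31 = 85.31 ppm.
Deficit to target: 104 − 85.31 = 18.69 mg/L.
Mass: 18.69 mg/L × 16,800 L = 314 g cyanuric acid.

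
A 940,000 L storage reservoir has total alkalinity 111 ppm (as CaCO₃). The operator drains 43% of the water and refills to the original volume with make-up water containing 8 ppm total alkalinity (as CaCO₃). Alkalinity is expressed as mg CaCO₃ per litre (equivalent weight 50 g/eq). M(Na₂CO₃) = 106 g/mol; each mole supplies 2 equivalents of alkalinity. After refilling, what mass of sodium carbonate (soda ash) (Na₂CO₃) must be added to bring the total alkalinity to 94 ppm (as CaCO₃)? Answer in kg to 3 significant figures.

27.2 kg

After draining 43% and refilling: 111 × 0.57 + 8 × 0.43 = 66.71 ppm.
Deficit to target: 94 − 66.71 = 27.29 mg/L.
As CaCO₃: 27.29 mg/L × 940,000 L = 25,650 g; ÷ 50 g/eq ÷ 2 = 256.5 mol Na₂CO₃.
Mass: 256.5 × 106 = 27,190 g.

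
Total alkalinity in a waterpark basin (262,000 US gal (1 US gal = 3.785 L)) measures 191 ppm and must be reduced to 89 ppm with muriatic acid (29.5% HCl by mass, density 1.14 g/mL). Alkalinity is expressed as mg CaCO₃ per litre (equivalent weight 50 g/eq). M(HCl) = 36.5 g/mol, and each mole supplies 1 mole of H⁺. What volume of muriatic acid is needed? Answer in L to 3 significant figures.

220 L

Volume: 262,000 US gal × 3.785 L/gal = 991,670 L.
Alkalinity to neutralize: (191 − 89) = 102 mg/L as CaCO₃ × 991,670 L = 101,200 g as CaCO₃.
Equivalents of H⁺ required: 101,200 ÷ 50 g/eq = 2023 eq = 2023 mol HCl.
Mass of HCl: 2023 × 36.5 = 73,840 g.
Mass of 29.5% solution: 73,840 / 0.295 = 250,300 g.
Volume: 250,300 g ÷ 1.14 g/mL = 219,600 mL.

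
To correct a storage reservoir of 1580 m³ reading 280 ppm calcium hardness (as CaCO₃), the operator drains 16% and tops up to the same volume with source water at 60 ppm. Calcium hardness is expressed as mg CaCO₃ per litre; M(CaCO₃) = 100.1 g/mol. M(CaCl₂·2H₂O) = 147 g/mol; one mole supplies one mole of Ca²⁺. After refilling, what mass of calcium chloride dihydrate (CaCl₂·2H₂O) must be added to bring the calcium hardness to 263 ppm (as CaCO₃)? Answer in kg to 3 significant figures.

42.2 kg

Volume: 1580 m³ = 1,580,000 L.
After draining 16% and refilling: 280 × 0.84 + 60 × 0.16 = 244.8 ppm.
Deficit to target: 263 − 244.8 = 18.2 mg/L.
As CaCO₃: 18.2 mg/L × 1,580,000 L = 28,760 g; ÷ 100.1 = 287.3 mol Ca²⁺.
Mass: 287.3 × 147 = 42,230 g.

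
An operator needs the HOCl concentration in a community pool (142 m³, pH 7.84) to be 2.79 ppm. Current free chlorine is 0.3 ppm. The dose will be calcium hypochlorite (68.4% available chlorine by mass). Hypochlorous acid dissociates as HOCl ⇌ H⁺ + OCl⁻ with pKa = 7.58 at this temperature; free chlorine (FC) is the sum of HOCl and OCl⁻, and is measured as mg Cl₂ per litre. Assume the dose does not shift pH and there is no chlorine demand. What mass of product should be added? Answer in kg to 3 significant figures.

Volume: 142 m³ = 142,000 L.
[OCl⁻]/[HOCl] = 10^(pH − pKa) = 10^(7.84 − 7.58) = 1.82; fraction as HOCl = 1/(1 + 1.82) = 0.3546.
Free chlorine required for 2.79 ppm HOCl: 2.79 / 0.3546 = 7.867 ppm.
FC to add: 7.867 − 0.3 = 7.567 mg/L as Cl₂.
Cl₂ equivalent: 7.567 mg/L × 142,000 L = 1075 g.
Product at 68.4% available Cl: 1075 / 0.684 = 1571 g.

1.57 kg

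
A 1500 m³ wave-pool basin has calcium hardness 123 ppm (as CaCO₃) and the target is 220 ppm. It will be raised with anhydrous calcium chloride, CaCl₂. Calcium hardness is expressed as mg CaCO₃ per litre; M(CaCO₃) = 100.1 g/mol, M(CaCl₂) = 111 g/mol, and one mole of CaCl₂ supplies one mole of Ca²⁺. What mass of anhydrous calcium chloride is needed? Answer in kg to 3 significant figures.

Volume: 1500 m³ = 1,500,000 L.
Hardness to add: (220 − 123) = 97 mg/L as CaCO₃ × 1,500,000 L = 145,500 g as CaCO₃.
Moles of Ca²⁺ (1 mol Ca²⁺ ≡ 1 mol CaCO₃): 145,500 / 100.1 g/mol = 1454 mol.
Mass of CaCl₂: 1454 × 111 = 161,300 g.

161 kg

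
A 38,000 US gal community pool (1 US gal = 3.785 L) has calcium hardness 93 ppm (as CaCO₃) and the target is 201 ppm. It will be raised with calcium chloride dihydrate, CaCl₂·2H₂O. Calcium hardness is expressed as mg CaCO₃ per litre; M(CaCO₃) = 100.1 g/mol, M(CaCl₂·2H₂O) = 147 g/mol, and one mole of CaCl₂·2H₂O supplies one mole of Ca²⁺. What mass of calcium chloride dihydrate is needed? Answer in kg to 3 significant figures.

22.8 kg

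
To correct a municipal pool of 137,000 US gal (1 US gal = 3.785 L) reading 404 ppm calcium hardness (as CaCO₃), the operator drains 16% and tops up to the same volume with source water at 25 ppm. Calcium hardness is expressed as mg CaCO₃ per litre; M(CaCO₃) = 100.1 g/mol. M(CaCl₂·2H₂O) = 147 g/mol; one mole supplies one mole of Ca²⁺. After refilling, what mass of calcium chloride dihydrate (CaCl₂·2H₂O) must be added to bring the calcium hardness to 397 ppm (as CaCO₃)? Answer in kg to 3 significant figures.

Volume: 137,000 US gal × 3.785 L/gal = 518,545 L.
After draining 16% and refilling: 404 × 0.84 + 25 × 0.16 = 343.36 ppm.
Deficit to target: 397 − 343.36 = 53.64 mg/L.
As CaCO₃: 53.64 mg/L × 518,545 L = 27,810 g; ÷ 100.1 = 277.9 mol Ca²⁺.
Mass: 277.9 × 147 = 40,850 g.

40.8 kg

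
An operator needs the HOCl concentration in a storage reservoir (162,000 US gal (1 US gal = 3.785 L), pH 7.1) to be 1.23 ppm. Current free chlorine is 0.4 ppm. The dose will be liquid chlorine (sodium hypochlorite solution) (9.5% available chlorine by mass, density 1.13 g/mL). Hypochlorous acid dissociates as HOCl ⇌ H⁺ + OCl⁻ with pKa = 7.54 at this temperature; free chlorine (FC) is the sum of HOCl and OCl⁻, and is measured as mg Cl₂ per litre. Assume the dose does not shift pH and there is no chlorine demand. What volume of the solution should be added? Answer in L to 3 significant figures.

7.29 L

Volume: 162,000 US gal × 3.785 L/gal = 613,170 L.
[OCl⁻]/[HOCl] = 10^(pH − pKa) = 10^(7.1 − 7.54) = 0.3631; fraction as HOCl = 1/(1 + 0.3631) = 0.7336.
Free chlorine required for 1.23 ppm HOCl: 1.23 / 0.7336 = 1.677 ppm.
FC to add: 1.677 − 0.4 = 1.277 mg/L as Cl₂.
Cl₂ equivalent: 1.277 mg/L × 613,170 L = 782.8 g.
Product at 9.5% available Cl: 782.8 / 0.095 = 8240 g.
Volume: 8240 g ÷ 1.13 g/mL = 7292 mL.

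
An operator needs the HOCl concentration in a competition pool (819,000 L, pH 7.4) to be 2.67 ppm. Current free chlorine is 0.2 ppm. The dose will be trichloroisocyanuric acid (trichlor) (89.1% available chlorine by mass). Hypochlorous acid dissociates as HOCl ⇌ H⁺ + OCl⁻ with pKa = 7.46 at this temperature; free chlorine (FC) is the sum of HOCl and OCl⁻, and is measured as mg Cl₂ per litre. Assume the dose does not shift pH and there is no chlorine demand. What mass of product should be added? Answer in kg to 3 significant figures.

4.41 kg

[OCl⁻]/[HOCl] = 10^(pH − pKa) = 10^(7.4 − 7.46) = 0.871; fraction as HOCl = 1/(1 + 0.871) = 0.5345.
Free chlorine required for 2.67 ppm HOCl: 2.67 / 0.5345 = 4.995 ppm.
FC to add: 4.995 − 0.2 = 4.795 mg/L as Cl₂.
Cl₂ equivalent: 4.795 mg/L × 819,000 L = 3927 g.
Product at 89.1% available Cl: 3927 / 0.891 = 4408 g.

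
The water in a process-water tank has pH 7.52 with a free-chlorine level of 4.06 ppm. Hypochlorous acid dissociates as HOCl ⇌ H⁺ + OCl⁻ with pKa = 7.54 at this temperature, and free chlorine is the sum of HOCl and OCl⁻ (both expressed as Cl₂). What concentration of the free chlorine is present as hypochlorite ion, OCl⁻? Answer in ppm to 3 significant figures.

1.98 ppm

[OCl⁻]/[HOCl] = 10^(pH − pKa) = 10^(7.52 − 7.54) = 10^-0.02 = 0.955.
Fraction as HOCl = 1 / (1 + 0.955) = 0.5115.
OCl⁻ = (1 − 0.5115) × 4.06 ppm = 1.983 ppm.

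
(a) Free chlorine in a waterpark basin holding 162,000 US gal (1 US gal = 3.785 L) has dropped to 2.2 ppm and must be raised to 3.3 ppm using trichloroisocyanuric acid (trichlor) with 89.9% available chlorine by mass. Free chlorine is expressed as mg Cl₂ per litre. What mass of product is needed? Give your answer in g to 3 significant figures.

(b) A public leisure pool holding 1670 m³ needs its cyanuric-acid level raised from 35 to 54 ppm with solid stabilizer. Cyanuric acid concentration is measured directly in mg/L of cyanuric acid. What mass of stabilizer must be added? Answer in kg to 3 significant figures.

(a) 750 g; (b) 31.7 kg

(a) Volume: 162,000 US gal × 3.785 L/gal = 613,170 L.
(a) Chlorine deficit: 3.3 − 2.2 = 1.1 ppm = 1.1 mg/L as Cl₂.
(a) Cl₂ equivalent needed: 1.1 mg/L × 613,170 L = 674,500 mg = 674.5 g.
(a) Product at 89.9% available chlorine: 674.5 / 0.899 = 750.3 g.

(b) Volume: 1670 m³ = 1,670,000 L.
(b) CYA to add: (54 − 35) = 19 mg/L × 1,670,000 L = 31,730 g cyanuric acid.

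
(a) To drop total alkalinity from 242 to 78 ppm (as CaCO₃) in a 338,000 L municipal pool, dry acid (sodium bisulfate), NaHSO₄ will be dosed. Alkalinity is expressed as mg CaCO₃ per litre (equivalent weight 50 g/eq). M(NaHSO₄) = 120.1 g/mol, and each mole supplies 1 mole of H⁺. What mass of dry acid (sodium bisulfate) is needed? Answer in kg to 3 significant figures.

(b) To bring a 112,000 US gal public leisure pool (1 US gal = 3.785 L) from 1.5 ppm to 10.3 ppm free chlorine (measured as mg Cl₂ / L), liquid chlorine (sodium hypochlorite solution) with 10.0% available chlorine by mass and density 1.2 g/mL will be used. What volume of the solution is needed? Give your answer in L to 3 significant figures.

(a) 133 kg; (b) 31.1 L

(a) Alkalinity to neutralize: (242 − 78) = 164 mg/L as CaCO₃ × 338,000 L = 55,430 g as CaCO₃.
(a) Equivalents of H⁺ required: 55,430 ÷ 50 g/eq = 1109 eq = 1109 mol NaHSO₄.
(a) Mass of NaHSO₄: 1109 × 120.1 = 133,100 g.

(b) Volume: 112,000 US gal × 3.785 L/gal = 423,920 L.
(b) Chlorine deficit: 10.3 − 1.5 = 8.8 ppm = 8.8 mg/L as Cl₂.
(b) Cl₂ equivalent needed: 8.8 mg/L × 423,920 L = 3,730,000 mg = 3730 g.
(b) Product at 10.0% available chlorine: 3730 / 0.1 = 37,300 g.
(b) Volume at density 1.2 g/mL: 37,300 g ÷ 1.2 g/mL = 31,090 mL.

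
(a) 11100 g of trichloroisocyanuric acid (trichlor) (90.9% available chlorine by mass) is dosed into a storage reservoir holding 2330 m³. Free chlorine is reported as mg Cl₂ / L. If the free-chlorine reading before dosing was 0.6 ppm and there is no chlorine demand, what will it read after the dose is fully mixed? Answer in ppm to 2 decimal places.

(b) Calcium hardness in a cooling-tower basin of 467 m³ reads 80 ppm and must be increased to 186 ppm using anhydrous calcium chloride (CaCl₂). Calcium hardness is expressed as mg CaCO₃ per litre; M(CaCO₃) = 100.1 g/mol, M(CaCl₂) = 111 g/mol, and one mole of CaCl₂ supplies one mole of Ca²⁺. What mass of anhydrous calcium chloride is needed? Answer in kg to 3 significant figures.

(a) 4.93 ppm; (b) 54.9 kg

(a) Volume: 2330 m³ = 2,330,000 L.
(a) Available chlorine delivered: 11,100 g × 0.909 = 10,090 g as Cl₂.
(a) Concentration rise: 10,090 g / 2,330,000 L = 4.33 mg/L = 4.33 ppm.
(a) Final FC: 0.6 + 4.33 = 4.93 ppm.

(b) Volume: 467 m³ = 467,000 L.
(b) Hardness to add: (186 − 80) = 106 mg/L as CaCO₃ × 467,000 L = 49,500 g as CaCO₃.
(b) Moles of Ca²⁺ (1 mol Ca²⁺ ≡ 1 mol CaCO₃): 49,500 / 100.1 g/mol = 494.5 mol.
(b) Mass of CaCl₂: 494.5 × 111 = 54,890 g.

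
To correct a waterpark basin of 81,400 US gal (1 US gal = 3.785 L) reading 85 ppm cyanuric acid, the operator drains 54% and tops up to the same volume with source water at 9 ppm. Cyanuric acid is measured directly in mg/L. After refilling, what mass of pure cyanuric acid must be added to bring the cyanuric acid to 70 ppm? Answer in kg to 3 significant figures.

8.02 kg

Volume: 81,400 US gal × 3.785 L/gal = 308,099 L.
After draining 54% and refilling: 85 × 0.46 + 9 × 0.54 = 43.96 ppm.
Deficit to target: 70 − 43.96 = 26.04 mg/L.
Mass: 26.04 mg/L × 308,099 L = 8023 g cyanuric acid.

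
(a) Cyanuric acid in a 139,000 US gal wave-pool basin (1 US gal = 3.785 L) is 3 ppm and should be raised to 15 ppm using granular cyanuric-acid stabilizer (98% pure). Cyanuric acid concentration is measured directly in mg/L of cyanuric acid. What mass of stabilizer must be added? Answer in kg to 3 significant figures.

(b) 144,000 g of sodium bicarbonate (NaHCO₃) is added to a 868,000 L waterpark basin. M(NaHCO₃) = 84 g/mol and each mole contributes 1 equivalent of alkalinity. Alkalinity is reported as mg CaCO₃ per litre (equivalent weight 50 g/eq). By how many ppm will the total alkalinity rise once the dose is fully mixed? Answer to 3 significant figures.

(a) Volume: 139,000 US gal × 3.785 L/gal = 526,115 L.
(a) CYA to add: (15 − 3) = 12 mg/L × 526,115 L = 6313 g cyanuric acid.
(a) At 98% purity: 6313 / 0.98 = 6442 g product.

(b) Moles of NaHCO₃: 144,000 g ÷ 84 g/mol = 1714 mol → 1714 eq of alkalinity.
(b) As CaCO₃: 1714 eq × 50 g/eq = 85,710 g.
(b) Rise: 85,710 g / 868,000 L × 1000 = 98.75 mg/L.

(a) 6.44 kg; (b) 98.7 ppm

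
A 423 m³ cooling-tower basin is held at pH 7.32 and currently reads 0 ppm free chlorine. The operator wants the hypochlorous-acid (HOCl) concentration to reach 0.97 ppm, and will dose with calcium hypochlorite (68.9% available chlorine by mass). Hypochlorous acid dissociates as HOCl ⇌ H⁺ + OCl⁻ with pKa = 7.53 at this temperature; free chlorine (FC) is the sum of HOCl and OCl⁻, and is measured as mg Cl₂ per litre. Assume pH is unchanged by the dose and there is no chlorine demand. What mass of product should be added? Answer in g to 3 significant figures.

963 g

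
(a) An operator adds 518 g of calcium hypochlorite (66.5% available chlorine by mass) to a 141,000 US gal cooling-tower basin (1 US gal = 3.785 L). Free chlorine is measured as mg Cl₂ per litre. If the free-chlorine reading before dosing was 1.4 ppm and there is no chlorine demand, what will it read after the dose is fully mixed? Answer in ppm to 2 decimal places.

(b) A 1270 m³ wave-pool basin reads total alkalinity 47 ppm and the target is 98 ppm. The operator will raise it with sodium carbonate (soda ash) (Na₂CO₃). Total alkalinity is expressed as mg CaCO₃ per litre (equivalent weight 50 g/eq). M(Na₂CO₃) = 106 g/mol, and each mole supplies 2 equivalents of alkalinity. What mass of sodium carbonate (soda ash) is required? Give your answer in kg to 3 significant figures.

(a) 2.05 ppm; (b) 68.7 kg

(a) Volume: 141,000 US gal × 3.785 L/gal = 533,685 L.
(a) Available chlorine delivered: 518 g × 0.665 = 344.5 g as Cl₂.
(a) Concentration rise: 344.5 g / 533,685 L = 0.6455 mg/L = 0.65 ppm.
(a) Final FC: 1.4 + 0.65 = 2.05 ppm.

(b) Volume: 1270 m³ = 1,270,000 L.
(b) Alkalinity to add: (98 − 47) = 51 mg/L as CaCO₃ × 1,270,000 L = 64,770 g as CaCO₃.
(b) Equivalents: 64,770 g ÷ 50 g/eq = 1295 eq.
(b) Each mole of Na₂CO₃ supplies 2 eq, so 1295 / 2 = 647.7 mol.
(b) Mass: 647.7 mol × 106 g/mol = 68,660 g.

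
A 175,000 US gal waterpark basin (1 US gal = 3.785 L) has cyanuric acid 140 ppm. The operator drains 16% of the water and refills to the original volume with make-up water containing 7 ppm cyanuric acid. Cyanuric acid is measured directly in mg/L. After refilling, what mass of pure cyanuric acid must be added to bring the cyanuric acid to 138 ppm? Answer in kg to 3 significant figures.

12.8 kg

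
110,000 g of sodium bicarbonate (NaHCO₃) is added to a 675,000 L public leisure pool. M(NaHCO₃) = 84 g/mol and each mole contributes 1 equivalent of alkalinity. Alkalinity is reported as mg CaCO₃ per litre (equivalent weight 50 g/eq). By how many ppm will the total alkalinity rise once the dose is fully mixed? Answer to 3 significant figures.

97.0 ppm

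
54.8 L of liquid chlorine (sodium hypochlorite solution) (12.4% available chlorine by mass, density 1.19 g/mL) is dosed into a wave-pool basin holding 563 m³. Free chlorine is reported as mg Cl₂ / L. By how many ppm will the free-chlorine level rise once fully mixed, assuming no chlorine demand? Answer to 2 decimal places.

Volume: 563 m³ = 563,000 L.
Mass of solution: 54.8 L × 1000 mL/L × 1.19 g/mL = 65,210 g.
Available chlorine delivered: 65,210 g × 0.124 = 8086 g as Cl₂.
Concentration rise: 8086 g / 563,000 L = 14.36 mg/L = 14.36 ppm.

14.36 ppm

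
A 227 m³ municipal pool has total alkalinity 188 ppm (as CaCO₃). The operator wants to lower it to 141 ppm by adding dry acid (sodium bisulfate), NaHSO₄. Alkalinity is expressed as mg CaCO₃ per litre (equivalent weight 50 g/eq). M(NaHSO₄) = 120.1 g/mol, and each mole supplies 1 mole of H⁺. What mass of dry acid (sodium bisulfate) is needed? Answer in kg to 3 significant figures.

Volume: 227 m³ = 227,000 L.
Alkalinity to neutralize: (188 − 141) = 47 mg/L as CaCO₃ × 227,000 L = 10,670 g as CaCO₃.
Equivalents of H⁺ required: 10,670 ÷ 50 g/eq = 213.4 eq = 213.4 mol NaHSO₄.
Mass of NaHSO₄: 213.4 × 120.1 = 25,630 g.

25.6 kg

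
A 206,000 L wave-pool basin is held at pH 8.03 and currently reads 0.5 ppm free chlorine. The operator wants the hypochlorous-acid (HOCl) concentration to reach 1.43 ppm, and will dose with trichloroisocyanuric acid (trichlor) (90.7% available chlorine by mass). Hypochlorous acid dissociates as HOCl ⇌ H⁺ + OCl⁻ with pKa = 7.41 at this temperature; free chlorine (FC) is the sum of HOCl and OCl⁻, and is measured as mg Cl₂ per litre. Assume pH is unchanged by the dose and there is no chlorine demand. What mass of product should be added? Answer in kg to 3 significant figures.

[OCl⁻]/[HOCl] = 10^(pH − pKa) = 10^(8.03 − 7.41) = 4.169; fraction as HOCl = 1/(1 + 4.169) = 0.1935.
Free chlorine required for 1.43 ppm HOCl: 1.43 / 0.1935 = 7.391 ppm.
FC to add: 7.391 − 0.5 = 6.891 mg/L as Cl₂.
Cl₂ equivalent: 6.891 mg/L × 206,000 L = 1420 g.
Product at 90.7% available Cl: 1420 / 0.907 = 1565 g.

1.57 kg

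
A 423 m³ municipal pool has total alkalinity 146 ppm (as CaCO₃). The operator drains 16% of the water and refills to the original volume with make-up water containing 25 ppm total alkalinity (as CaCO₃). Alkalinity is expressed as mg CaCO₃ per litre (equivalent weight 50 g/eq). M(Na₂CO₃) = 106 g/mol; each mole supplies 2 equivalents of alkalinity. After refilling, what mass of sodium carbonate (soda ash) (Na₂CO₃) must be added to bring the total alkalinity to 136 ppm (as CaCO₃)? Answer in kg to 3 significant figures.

Volume: 423 m³ = 423,000 L.
After draining 16% and refilling: 146 × 0.84 + 25 × 0.16 = 126.64 ppm.
Deficit to target: 136 − 126.64 = 9.36 mg/L.
As CaCO₃: 9.36 mg/L × 423,000 L = 3959 g; ÷ 50 g/eq ÷ 2 = 39.59 mol Na₂CO₃.
Mass: 39.59 × 106 = 4197 g.

4.20 kg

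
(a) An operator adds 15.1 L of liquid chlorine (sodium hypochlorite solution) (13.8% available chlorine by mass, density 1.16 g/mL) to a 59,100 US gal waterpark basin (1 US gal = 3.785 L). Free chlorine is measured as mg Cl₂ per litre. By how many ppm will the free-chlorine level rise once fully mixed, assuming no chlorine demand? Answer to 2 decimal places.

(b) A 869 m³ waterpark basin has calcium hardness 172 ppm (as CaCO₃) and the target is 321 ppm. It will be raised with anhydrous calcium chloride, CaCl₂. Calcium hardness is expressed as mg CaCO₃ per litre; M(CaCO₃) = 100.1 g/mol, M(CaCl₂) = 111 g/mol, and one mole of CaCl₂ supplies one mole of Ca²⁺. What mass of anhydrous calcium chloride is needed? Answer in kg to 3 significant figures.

(a) Volume: 59,100 US gal × 3.785 L/gal = 223,694 L.
(a) Mass of solution: 15.1 L × 1000 mL/L × 1.16 g/mL = 17,520 g.
(a) Available chlorine delivered: 17,520 g × 0.138 = 2417 g as Cl₂.
(a) Concentration rise: 2417 g / 223,694 L = 10.81 mg/L = 10.81 ppm.

(b) Volume: 869 m³ = 869,000 L.
(b) Hardness to add: (321 − 172) = 149 mg/L as CaCO₃ × 869,000 L = 129,500 g as CaCO₃.
(b) Moles of Ca²⁺ (1 mol Ca²⁺ ≡ 1 mol CaCO₃): 129,500 / 100.1 g/mol = 1294 mol.
(b) Mass of CaCl₂: 1294 × 111 = 143,600 g.

(a) 10.81 ppm; (b) 144 kg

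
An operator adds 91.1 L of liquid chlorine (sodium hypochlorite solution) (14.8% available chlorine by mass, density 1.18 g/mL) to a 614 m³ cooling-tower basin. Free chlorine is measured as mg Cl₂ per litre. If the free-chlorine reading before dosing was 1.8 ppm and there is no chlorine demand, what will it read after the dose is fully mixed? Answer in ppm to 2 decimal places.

27.71 ppm

Volume: 614 m³ = 614,000 L.
Mass of solution: 91.1 L × 1000 mL/L × 1.18 g/mL = 107,500 g.
Available chlorine delivered: 107,500 g × 0.148 = 15,910 g as Cl₂.
Concentration rise: 15,910 g / 614,000 L = 25.91 mg/L = 25.91 ppm.
Final FC: 1.8 + 25.91 = 27.71 ppm.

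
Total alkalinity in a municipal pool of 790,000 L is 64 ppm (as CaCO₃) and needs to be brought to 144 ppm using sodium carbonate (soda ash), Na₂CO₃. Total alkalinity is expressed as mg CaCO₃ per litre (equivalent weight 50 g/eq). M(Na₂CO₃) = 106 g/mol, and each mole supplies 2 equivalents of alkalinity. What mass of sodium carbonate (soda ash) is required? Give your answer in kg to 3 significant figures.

Alkalinity to add: (144 − 64) = 80 mg/L as CaCO₃ × 790,000 L = 63,200 g as CaCO₃.
Equivalents: 63,200 g ÷ 50 g/eq = 1264 eq.
Each mole of Na₂CO₃ supplies 2 eq, so 1264 / 2 = 632 mol.
Mass: 632 mol × 106 g/mol = 66,990 g.

67.0 kg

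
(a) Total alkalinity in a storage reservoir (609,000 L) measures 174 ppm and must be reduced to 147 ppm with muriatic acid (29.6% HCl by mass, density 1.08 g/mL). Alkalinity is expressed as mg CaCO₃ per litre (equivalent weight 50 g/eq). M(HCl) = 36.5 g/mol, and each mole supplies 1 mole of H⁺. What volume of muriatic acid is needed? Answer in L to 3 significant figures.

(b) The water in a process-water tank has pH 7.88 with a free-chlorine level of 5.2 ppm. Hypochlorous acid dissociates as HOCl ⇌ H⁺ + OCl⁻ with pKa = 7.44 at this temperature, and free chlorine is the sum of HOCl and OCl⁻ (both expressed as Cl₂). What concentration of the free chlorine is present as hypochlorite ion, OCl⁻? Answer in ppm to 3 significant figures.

(a) Alkalinity to neutralize: (174 − 147) = 27 mg/L as CaCO₃ × 609,000 L = 16,440 g as CaCO₃.
(a) Equivalents of H⁺ required: 16,440 ÷ 50 g/eq = 328.9 eq = 328.9 mol HCl.
(a) Mass of HCl: 328.9 × 36.5 = 12,000 g.
(a) Mass of 29.6% solution: 12,000 / 0.296 = 40,550 g.
(a) Volume: 40,550 g ÷ 1.08 g/mL = 37,550 mL.

(b) [OCl⁻]/[HOCl] = 10^(pH − pKa) = 10^(7.88 − 7.44) = 10^0.44 = 2.754.
(b) Fraction as HOCl = 1 / (1 + 2.754) = 0.2664.
(b) OCl⁻ = (1 − 0.2664) × 5.2 ppm = 3.815 ppm.

(a) 37.5 L; (b) 3.81 ppm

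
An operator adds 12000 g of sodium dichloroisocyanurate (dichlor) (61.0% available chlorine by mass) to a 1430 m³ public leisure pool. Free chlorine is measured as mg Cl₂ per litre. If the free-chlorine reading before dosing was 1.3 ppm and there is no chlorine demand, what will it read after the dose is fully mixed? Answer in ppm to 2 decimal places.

6.42 ppm

Volume: 1430 m³ = 1,430,000 L.
Available chlorine delivered: 12,000 g × 0.61 = 7320 g as Cl₂.
Concentration rise: 7320 g / 1,430,000 L = 5.119 mg/L = 5.12 ppm.
Final FC: 1.3 + 5.12 = 6.42 ppm.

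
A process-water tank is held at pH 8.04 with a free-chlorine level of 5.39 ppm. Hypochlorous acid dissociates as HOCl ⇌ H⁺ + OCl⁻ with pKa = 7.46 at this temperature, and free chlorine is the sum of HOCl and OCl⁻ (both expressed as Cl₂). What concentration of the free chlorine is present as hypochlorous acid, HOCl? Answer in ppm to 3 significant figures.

1.12 ppm

[OCl⁻]/[HOCl] = 10^(pH − pKa) = 10^(8.04 − 7.46) = 10^0.58 = 3.802.
Fraction as HOCl = 1 / (1 + 3.802) = 0.2083.
HOCl = 0.2083 × 5.39 ppm = 1.122 ppm.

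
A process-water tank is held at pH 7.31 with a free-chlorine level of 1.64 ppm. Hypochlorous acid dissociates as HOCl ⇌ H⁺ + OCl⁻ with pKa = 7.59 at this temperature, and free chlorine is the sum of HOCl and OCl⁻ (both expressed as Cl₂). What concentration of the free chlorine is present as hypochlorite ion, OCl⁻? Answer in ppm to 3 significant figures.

[OCl⁻]/[HOCl] = 10^(pH − pKa) = 10^(7.31 − 7.59) = 10^-0.28 = 0.5248.
Fraction as HOCl = 1 / (1 + 0.5248) = 0.6558.
OCl⁻ = (1 − 0.6558) × 1.64 ppm = 0.5645 ppm.

0.564 ppm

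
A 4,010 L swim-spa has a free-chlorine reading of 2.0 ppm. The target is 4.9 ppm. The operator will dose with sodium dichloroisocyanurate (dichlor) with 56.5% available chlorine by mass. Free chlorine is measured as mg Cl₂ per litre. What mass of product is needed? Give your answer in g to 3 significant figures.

Chlorine deficit: 4.9 − 2.0 = 2.9 ppm = 2.9 mg/L as Cl₂.
Cl₂ equivalent needed: 2.9 mg/L × 4,010 L = 11,630 mg = 11.63 g.
Product at 56.5% available chlorine: 11.63 / 0.565 = 20.58 g.

20.6 g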